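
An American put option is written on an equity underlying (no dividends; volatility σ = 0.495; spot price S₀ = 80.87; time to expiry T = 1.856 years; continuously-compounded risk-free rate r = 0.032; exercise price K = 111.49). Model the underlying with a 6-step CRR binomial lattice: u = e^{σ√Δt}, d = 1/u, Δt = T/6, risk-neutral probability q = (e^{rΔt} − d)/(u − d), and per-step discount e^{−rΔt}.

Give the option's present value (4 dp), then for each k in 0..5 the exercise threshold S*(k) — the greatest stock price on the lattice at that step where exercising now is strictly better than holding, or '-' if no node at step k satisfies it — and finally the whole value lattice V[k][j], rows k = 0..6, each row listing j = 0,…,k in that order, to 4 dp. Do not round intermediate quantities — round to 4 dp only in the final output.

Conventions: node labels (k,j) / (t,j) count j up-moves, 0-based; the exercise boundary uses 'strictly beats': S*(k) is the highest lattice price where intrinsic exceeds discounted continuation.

price = 40.5946
boundary = - - 46.6292 35.4074 46.6292 61.4077
tree:
40.5946
52.2359 27.2328
64.8608 37.9271 14.7355
76.0826 50.8130 22.9816 4.9603
84.6038 64.8608 34.7297 9.0993 0.0000
91.0743 76.0826 50.0823 16.6919 0.0000 0.0000
95.9876 84.6038 64.8608 30.6200 0.0000 0.0000 0.0000

Δt=0.30933  u=1.31694  d=0.75934  q=0.44944  discount=0.99015
step 6 (expiry): payoffs max(K−S,0) = 95.9876 84.6038 64.8608 30.6200 0.0000 0.0000 0.0000
step 5: (k=5,j=0): S=20.4157, K−S=91.0743, hold=89.9762 ⇒ V=91.0743 exercise | (k=5,j=1): S=35.4074, K−S=76.0826, hold=74.9845 ⇒ V=76.0826 exercise | (k=5,j=2): S=61.4077, K−S=50.0823, hold=48.9842 ⇒ V=50.0823 exercise | (k=5,j=3): S=106.5006, K−S=4.9894, hold=16.6919 ⇒ V=16.6919 continue | (k=5,j=4): S=184.7062, K−S=0.0000, hold=0.0000 ⇒ V=0.0000 continue | (k=5,j=5): S=320.3397, K−S=0.0000, hold=0.0000 ⇒ V=0.0000 continue  boundary S*=61.4077
step 4: (k=4,j=0): S=26.8862, K−S=84.6038, hold=83.5057 ⇒ V=84.6038 exercise | (k=4,j=1): S=46.6292, K−S=64.8608, hold=63.7626 ⇒ V=64.8608 exercise | (k=4,j=2): S=80.8700, K−S=30.6200, hold=34.7297 ⇒ V=34.7297 continue | (k=4,j=3): S=140.2545, K−S=0.0000, hold=9.0993 ⇒ V=9.0993 continue | (k=4,j=4): S=243.2462, K−S=0.0000, hold=0.0000 ⇒ V=0.0000 continue  boundary S*=46.6292
step 3: (k=3,j=0): S=35.4074, K−S=76.0826, hold=74.9845 ⇒ V=76.0826 exercise | (k=3,j=1): S=61.4077, K−S=50.0823, hold=50.8130 ⇒ V=50.8130 continue | (k=3,j=2): S=106.5006, K−S=4.9894, hold=22.9816 ⇒ V=22.9816 continue | (k=3,j=3): S=184.7062, K−S=0.0000, hold=4.9603 ⇒ V=4.9603 continue  boundary S*=35.4074
step 2: (k=2,j=0): S=46.6292, K−S=64.8608, hold=64.0878 ⇒ V=64.8608 exercise | (k=2,j=1): S=80.8700, K−S=30.6200, hold=37.9271 ⇒ V=37.9271 continue | (k=2,j=2): S=140.2545, K−S=0.0000, hold=14.7355 ⇒ V=14.7355 continue  boundary S*=46.6292
step 1: (k=1,j=0): S=61.4077, K−S=50.0823, hold=52.2359 ⇒ V=52.2359 continue | (k=1,j=1): S=106.5006, K−S=4.9894, hold=27.2328 ⇒ V=27.2328 continue  boundary S*=-
step 0: (k=0,j=0): S=80.8700, K−S=30.6200, hold=40.5946 ⇒ V=40.5946 continue  boundary S*=-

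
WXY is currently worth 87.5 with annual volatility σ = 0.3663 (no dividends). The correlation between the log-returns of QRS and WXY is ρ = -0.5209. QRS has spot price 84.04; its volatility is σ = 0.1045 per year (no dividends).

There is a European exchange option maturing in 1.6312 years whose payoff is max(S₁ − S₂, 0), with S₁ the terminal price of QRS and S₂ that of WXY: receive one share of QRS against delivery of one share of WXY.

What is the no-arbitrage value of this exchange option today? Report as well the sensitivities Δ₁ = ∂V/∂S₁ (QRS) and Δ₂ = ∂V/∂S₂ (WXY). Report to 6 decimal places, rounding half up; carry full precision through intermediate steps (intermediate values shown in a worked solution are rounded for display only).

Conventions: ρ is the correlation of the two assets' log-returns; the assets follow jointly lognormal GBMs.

σ_eff = √(σ₁² + σ₂² − 2ρσ₁σ₂) = √(0.1045² + 0.3663² − 2·-0.5209·0.1045·0.3663) = 0.430086
d₁ = (ln(S₁/S₂) + (q₂ − q₁ + σ_eff²/2)T) / (σ_eff√T) = (ln(84.04/87.5) + (0.0 − 0.0 + 0.092487)·1.6312) / 0.549300 = 0.201200
d₂ = d₁ − σ_eff√T = 0.201200 − 0.549300 = -0.348100
N(d₁) = 0.579729,  N(d₂) = 0.363883
V = S₁·e^{−q₁T}·N(d₁) − S₂·e^{−q₂T}·N(d₂) = 48.720420 − 31.839737 = 16.880684
Key observation: the rate r is irrelevant here: denominating values in WXY turns the exchange into a ratio option on S₁/S₂, and discounting at r drops out.
Δ₁ = e^{−q₁T}·N(d₁) = 0.579729;  Δ₂ = −e^{−q₂T}·N(d₂) = -0.363883

exchange price = 16.880684
Δ1 = 0.579729
Δ2 = -0.363883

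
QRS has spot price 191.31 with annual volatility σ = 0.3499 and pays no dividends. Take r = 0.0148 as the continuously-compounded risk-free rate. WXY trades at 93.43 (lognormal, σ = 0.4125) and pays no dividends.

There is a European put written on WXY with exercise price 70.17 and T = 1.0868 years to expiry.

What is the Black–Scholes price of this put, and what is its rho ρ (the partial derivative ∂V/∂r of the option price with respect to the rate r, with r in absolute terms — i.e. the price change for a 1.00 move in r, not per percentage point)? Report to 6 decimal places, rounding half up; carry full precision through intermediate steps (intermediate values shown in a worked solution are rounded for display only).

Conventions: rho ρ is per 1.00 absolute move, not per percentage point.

price = 4.845078
ρ = -23.468234

σ√T = 0.4125·√1.0868 = 0.430030
d₁ = (ln(S/K) + (r+σ²/2)T) / (σ√T) = (ln(93.43/70.17) + (0.0148+0.4125²/2)·1.0868) / 0.430030 = (0.286292 + 0.108548) / 0.430030 = 0.918167
d₂ = d₁ − σ√T = 0.918167 − 0.430030 = 0.488137
e^{−rT} = 0.984044
N(−d₁) = 0.179266,  N(−d₂) = 0.312727
Put price V = K·e^{−rT}·N(−d₂) − S·N(−d₁) = 21.593885 − 16.748808 = 4.845078
ρ = −K·T·e^{−rT}·N(−d₂) = -23.468234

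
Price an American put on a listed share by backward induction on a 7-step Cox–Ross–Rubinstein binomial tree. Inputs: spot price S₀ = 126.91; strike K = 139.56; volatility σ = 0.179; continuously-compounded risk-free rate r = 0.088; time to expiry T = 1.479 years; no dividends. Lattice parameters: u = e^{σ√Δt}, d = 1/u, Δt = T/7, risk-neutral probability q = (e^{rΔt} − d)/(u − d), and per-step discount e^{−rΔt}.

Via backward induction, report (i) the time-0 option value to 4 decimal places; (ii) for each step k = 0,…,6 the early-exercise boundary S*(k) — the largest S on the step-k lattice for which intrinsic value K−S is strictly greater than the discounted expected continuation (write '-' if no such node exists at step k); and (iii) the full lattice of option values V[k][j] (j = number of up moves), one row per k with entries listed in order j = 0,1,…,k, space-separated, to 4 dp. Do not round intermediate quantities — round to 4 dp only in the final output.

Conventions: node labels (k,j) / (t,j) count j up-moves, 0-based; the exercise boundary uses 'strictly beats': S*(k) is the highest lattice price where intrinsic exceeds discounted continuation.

params: Δt=0.21129 u=1.08576 d=0.92102 q=0.59336 e^(-rΔt)=0.98158
t_7 payoffs: 68.2151 55.4535 40.4092 22.6740 1.7664 0.0000 0.0000 0.0000
t_6: node(6,0) S=77.4634 payoff=62.0966 vs cont=59.5257 → 62.0966 [stop]  node(6,1) S=91.3194 payoff=48.2406 vs cont=45.6698 → 48.2406 [stop]  node(6,2) S=107.6538 payoff=31.9062 vs cont=29.3353 → 31.9062 [stop]  node(6,3) S=126.9100 payoff=12.6500 vs cont=10.0791 → 12.6500 [stop]  node(6,4) S=149.6106 payoff=0.0000 vs cont=0.7051 → 0.7051 [wait]  node(6,5) S=176.3717 payoff=0.0000 vs cont=0.0000 → 0.0000 [wait]  node(6,6) S=207.9195 payoff=0.0000 vs cont=0.0000 → 0.0000 [wait]  ⇒ S*(6)=126.9100
t_5: node(5,0) S=84.1065 payoff=55.4535 vs cont=52.8826 → 55.4535 [stop]  node(5,1) S=99.1508 payoff=40.4092 vs cont=37.8383 → 40.4092 [stop]  node(5,2) S=116.8860 payoff=22.6740 vs cont=20.1031 → 22.6740 [stop]  node(5,3) S=137.7936 payoff=1.7664 vs cont=5.4599 → 5.4599 [wait]  node(5,4) S=162.4410 payoff=0.0000 vs cont=0.2814 → 0.2814 [wait]  node(5,5) S=191.4970 payoff=0.0000 vs cont=0.0000 → 0.0000 [wait]  ⇒ S*(5)=116.8860
t_4: node(4,0) S=91.3194 payoff=48.2406 vs cont=45.6698 → 48.2406 [stop]  node(4,1) S=107.6538 payoff=31.9062 vs cont=29.3353 → 31.9062 [stop]  node(4,2) S=126.9100 payoff=12.6500 vs cont=12.2303 → 12.6500 [stop]  node(4,3) S=149.6106 payoff=0.0000 vs cont=2.3432 → 2.3432 [wait]  node(4,4) S=176.3717 payoff=0.0000 vs cont=0.1123 → 0.1123 [wait]  ⇒ S*(4)=126.9100
t_3: node(3,0) S=99.1508 payoff=40.4092 vs cont=37.8383 → 40.4092 [stop]  node(3,1) S=116.8860 payoff=22.6740 vs cont=20.1031 → 22.6740 [stop]  node(3,2) S=137.7936 payoff=1.7664 vs cont=6.4140 → 6.4140 [wait]  node(3,3) S=162.4410 payoff=0.0000 vs cont=1.0007 → 1.0007 [wait]  ⇒ S*(3)=116.8860
t_2: node(2,0) S=107.6538 payoff=31.9062 vs cont=29.3353 → 31.9062 [stop]  node(2,1) S=126.9100 payoff=12.6500 vs cont=12.7860 → 12.7860 [wait]  node(2,2) S=149.6106 payoff=0.0000 vs cont=3.1430 → 3.1430 [wait]  ⇒ S*(2)=107.6538
t_1: node(1,0) S=116.8860 payoff=22.6740 vs cont=20.1823 → 22.6740 [stop]  node(1,1) S=137.7936 payoff=1.7664 vs cont=6.9341 → 6.9341 [wait]  ⇒ S*(1)=116.8860
t_0: node(0,0) S=126.9100 payoff=12.6500 vs cont=13.0889 → 13.0889 [wait]  ⇒ S*(0)=-

price = 13.0889
boundary = - 116.8860 107.6538 116.8860 126.9100 116.8860 126.9100
tree:
13.0889
22.6740 6.9341
31.9062 12.7860 3.1430
40.4092 22.6740 6.4140 1.0007
48.2406 31.9062 12.6500 2.3432 0.1123
55.4535 40.4092 22.6740 5.4599 0.2814 0.0000
62.0966 48.2406 31.9062 12.6500 0.7051 0.0000 0.0000
68.2151 55.4535 40.4092 22.6740 1.7664 0.0000 0.0000 0.0000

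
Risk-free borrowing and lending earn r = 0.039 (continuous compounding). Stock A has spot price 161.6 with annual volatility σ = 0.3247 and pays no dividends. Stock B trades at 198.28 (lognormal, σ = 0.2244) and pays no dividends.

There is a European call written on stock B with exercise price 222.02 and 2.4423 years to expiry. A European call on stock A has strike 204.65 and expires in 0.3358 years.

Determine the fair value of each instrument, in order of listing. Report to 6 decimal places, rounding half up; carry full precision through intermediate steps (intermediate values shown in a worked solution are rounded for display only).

[stock B call K=222.02]
σ√T = 0.2244·√2.4423 = 0.350689
d₁ = (ln(S/K) + (r+σ²/2)T) / (σ√T) = (ln(198.28/222.02) + (0.039+0.2244²/2)·2.4423) / 0.350689 = (-0.113087 + 0.156741) / 0.350689 = 0.124480
d₂ = d₁ − σ√T = 0.124480 − 0.350689 = -0.226209
e^{−rT} = 0.909146
N(d₁) = 0.549532,  N(d₂) = 0.410519
price = S·N(d₁) − K·e^{−rT}·N(d₂) = 108.961295 − 82.862762 = 26.098533
[stock A call K=204.65]
σ√T = 0.3247·√0.3358 = 0.188158
d₁ = (ln(S/K) + (r+σ²/2)T) / (σ√T) = (ln(161.6/204.65) + (0.039+0.3247²/2)·0.3358) / 0.188158 = (-0.236177 + 0.030798) / 0.188158 = -1.091525
d₂ = d₁ − σ√T = -1.091525 − 0.188158 = -1.279683
e^{−rT} = 0.986989
N(d₁) = 0.137521,  N(d₂) = 0.100328
price = S·N(d₁) − K·e^{−rT}·N(d₂) = 22.223387 − 20.265050 = 1.958337

price(stock B call K=222.02) = 26.098533
price(stock A call K=204.65) = 1.958337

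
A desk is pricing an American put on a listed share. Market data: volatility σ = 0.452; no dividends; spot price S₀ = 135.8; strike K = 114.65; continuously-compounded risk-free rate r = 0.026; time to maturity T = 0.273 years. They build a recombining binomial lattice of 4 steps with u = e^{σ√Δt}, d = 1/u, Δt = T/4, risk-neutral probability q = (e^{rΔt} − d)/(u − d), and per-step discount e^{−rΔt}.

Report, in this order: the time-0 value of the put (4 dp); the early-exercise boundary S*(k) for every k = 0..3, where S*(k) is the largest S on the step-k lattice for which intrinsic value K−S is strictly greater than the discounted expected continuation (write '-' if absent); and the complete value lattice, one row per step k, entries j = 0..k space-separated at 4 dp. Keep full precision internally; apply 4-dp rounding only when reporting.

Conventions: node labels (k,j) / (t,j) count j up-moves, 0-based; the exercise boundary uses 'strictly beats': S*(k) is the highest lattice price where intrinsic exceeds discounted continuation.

Δt=0.06825  u=1.12534  d=0.88862  q=0.47802  discount=0.99823
step 4 (expiry): payoffs max(K−S,0) = 29.9726 7.4157 0.0000 0.0000 0.0000
step 3: (k=3,j=0): S=95.2907, K−S=19.3593, hold=19.1560 ⇒ V=19.3593 exercise | (k=3,j=1): S=120.6748, K−S=0.0000, hold=3.8640 ⇒ V=3.8640 continue | (k=3,j=2): S=152.8209, K−S=0.0000, hold=0.0000 ⇒ V=0.0000 continue | (k=3,j=3): S=193.5303, K−S=0.0000, hold=0.0000 ⇒ V=0.0000 continue  boundary S*=95.2907
step 2: (k=2,j=0): S=107.2343, K−S=7.4157, hold=11.9311 ⇒ V=11.9311 continue | (k=2,j=1): S=135.8000, K−S=0.0000, hold=2.0134 ⇒ V=2.0134 continue | (k=2,j=2): S=171.9752, K−S=0.0000, hold=0.0000 ⇒ V=0.0000 continue  boundary S*=-
step 1: (k=1,j=0): S=120.6748, K−S=0.0000, hold=7.1775 ⇒ V=7.1775 continue | (k=1,j=1): S=152.8209, K−S=0.0000, hold=1.0491 ⇒ V=1.0491 continue  boundary S*=-
step 0: (k=0,j=0): S=135.8000, K−S=0.0000, hold=4.2405 ⇒ V=4.2405 continue  boundary S*=-

price = 4.2405
boundary = - - - 95.2907
tree:
4.2405
7.1775 1.0491
11.9311 2.0134 0.0000
19.3593 3.8640 0.0000 0.0000
29.9726 7.4157 0.0000 0.0000 0.0000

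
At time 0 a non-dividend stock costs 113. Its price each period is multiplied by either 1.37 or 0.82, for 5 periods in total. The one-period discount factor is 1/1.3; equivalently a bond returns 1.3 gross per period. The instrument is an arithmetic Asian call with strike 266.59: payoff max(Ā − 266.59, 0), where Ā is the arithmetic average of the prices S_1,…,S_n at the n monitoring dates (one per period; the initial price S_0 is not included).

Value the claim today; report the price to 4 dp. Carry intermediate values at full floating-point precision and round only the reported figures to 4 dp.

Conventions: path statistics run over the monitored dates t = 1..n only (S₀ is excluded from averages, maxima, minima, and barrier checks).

Set p* = 0.8727 (from d < R < u); the path-dependent value is the discounted p*-expectation over all price paths.
Enumerate all 2^5 = 32 price paths (U = up ×1.37, D = down ×0.82); each path with k up-moves has probability p*^k·(1−p*)^(5−k).
DDDDD: Ā=64.7858, payoff=0.0000, prob=0.000033
UDDDD: Ā=108.2397, payoff=0.0000, prob=0.000229
DUDDD: Ā=95.8097, payoff=0.0000, prob=0.000229
UUDDD: Ā=160.0724, payoff=0.0000, prob=0.001570
DDUDD: Ā=85.6171, payoff=0.0000, prob=0.000229
UDUDD: Ā=143.0433, payoff=0.0000, prob=0.001570
DUUDD: Ā=130.6133, payoff=0.0000, prob=0.001570
UUUDD: Ā=218.2197, payoff=0.0000, prob=0.010767
DDDUD: Ā=77.2592, payoff=0.0000, prob=0.000229
UDDUD: Ā=129.0794, payoff=0.0000, prob=0.001570
DUDUD: Ā=116.6494, payoff=0.0000, prob=0.001570
UUDUD: Ā=194.8899, payoff=0.0000, prob=0.010767
DDUUD: Ā=106.4568, payoff=0.0000, prob=0.001570
UDUUD: Ā=177.8608, payoff=0.0000, prob=0.010767
DUUUD: Ā=165.4308, payoff=0.0000, prob=0.010767
UUUUD: Ā=276.3904, payoff=9.8004, prob=0.073833
DDDDU: Ā=70.4057, payoff=0.0000, prob=0.000229
UDDDU: Ā=117.6290, payoff=0.0000, prob=0.001570
DUDDU: Ā=105.1990, payoff=0.0000, prob=0.001570
UUDDU: Ā=175.7594, payoff=0.0000, prob=0.010767
DDUDU: Ā=95.0064, payoff=0.0000, prob=0.001570
UDUDU: Ā=158.7303, payoff=0.0000, prob=0.010767
DUUDU: Ā=146.3003, payoff=0.0000, prob=0.010767
UUUDU: Ā=244.4285, payoff=0.0000, prob=0.073833
DDDUU: Ā=86.6485, payoff=0.0000, prob=0.001570
UDDUU: Ā=144.7664, payoff=0.0000, prob=0.010767
DUDUU: Ā=132.3364, payoff=0.0000, prob=0.010767
UUDUU: Ā=221.0986, payoff=0.0000, prob=0.073833
DDUUU: Ā=122.1438, payoff=0.0000, prob=0.010767
UDUUU: Ā=204.0695, payoff=0.0000, prob=0.073833
DUUUU: Ā=191.6395, payoff=0.0000, prob=0.073833
UUUUU: Ā=320.1782, payoff=53.5882, prob=0.506282
Price = Σ prob·payoff / R^5 = 27.854373 / 3.712930 = 7.5020

price = 7.5020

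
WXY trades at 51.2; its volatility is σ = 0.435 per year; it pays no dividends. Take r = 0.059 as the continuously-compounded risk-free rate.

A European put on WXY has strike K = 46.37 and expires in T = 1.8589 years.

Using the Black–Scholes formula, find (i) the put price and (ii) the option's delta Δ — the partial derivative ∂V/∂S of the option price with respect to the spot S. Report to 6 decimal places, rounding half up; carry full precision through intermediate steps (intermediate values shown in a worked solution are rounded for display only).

price = 6.631968
Δ = -0.258319

σ√T = 0.435·√1.8589 = 0.593085
d₁ = (ln(S/K) + (r+σ²/2)T) / (σ√T) = (ln(51.2/46.37) + (0.059+0.435²/2)·1.8589) / 0.593085 = (0.099087 + 0.285550) / 0.593085 = 0.648536
d₂ = d₁ − σ√T = 0.648536 − 0.593085 = 0.055450
e^{−rT} = 0.896125
N(−d₁) = 0.258319,  N(−d₂) = 0.477890
Put price V = K·e^{−rT}·N(−d₂) − S·N(−d₁) = 19.857914 − 13.225946 = 6.631968
Δ = −N(−d₁) = -0.258319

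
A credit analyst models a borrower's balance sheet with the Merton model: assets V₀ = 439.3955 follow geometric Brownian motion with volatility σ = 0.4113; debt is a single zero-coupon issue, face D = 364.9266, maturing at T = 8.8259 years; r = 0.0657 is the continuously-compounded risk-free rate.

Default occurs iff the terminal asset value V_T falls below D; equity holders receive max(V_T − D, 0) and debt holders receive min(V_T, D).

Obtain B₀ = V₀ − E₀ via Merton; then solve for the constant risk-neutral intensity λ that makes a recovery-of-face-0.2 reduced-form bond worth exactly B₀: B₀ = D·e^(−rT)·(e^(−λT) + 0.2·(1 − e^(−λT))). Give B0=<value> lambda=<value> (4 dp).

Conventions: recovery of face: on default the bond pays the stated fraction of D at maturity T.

B0=150.8793 lambda=0.0449

Apply the equity-as-call identities (strike 364.9266, horizon 8.8259 years):
d₁ = [ln(V₀/D) + (r + σ²/2)T] / (σ√T)
   = [ln(439.3955/364.9266) + (0.0657 + 0.5·0.4113²)·8.8259] / (0.4113·√8.8259)
   = [0.185704 + 1.326390] / 1.221907 = 1.237487
d₂ = d₁ − σ√T = 1.237487 − 1.221907 = 0.015580
N(d₁) = 0.892047,  N(d₂) = 0.506215,  e^(−rT) = 0.559976
E₀ = V₀·N(d₁) − D·e^(−rT)·N(d₂)
   = 439.3955·0.892047 − 364.9266·0.559976·0.506215 = 288.516245
B₀ = V₀ − E₀ = 439.3955 − 288.516245 = 150.879255
e^(−λT) = (B₀·e^(rT)/D − 0.2)/(1 − 0.2) = (150.8793·1.785791/364.9266 − 0.2)/0.8 = 0.67292170
λ = −ln(0.67292170)/8.8259 = 0.044882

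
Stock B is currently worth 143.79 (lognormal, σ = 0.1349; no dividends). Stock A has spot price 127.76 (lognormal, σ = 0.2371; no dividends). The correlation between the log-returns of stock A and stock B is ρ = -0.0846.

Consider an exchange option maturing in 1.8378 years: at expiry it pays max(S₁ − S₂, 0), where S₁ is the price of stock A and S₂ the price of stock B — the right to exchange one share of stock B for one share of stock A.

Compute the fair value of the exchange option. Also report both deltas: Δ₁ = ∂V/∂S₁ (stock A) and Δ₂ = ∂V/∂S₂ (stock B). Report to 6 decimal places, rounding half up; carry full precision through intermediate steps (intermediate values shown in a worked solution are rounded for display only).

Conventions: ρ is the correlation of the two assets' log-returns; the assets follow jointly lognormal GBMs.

σ_eff = √(σ₁² + σ₂² − 2ρσ₁σ₂) = √(0.2371² + 0.1349² − 2·-0.0846·0.2371·0.1349) = 0.282535
d₁ = (ln(S₁/S₂) + (q₂ − q₁ + σ_eff²/2)T) / (σ_eff√T) = (ln(127.76/143.79) + (0.0 − 0.0 + 0.039913)·1.8378) / 0.383020 = -0.117091
d₂ = d₁ − σ_eff√T = -0.117091 − 0.383020 = -0.500111
N(d₁) = 0.453394,  N(d₂) = 0.308498
V = S₁·e^{−q₁T}·N(d₁) − S₂·e^{−q₂T}·N(d₂) = 57.925639 − 44.358995 = 13.566644
Key observation: r never enters — measured in units of stock B, the claim is a call on S₁/S₂ struck at 1, so only the dividend yields and σ_eff matter.
Δ₁ = e^{−q₁T}·N(d₁) = 0.453394;  Δ₂ = −e^{−q₂T}·N(d₂) = -0.308498

exchange price = 13.566644
Δ1 = 0.453394
Δ2 = -0.308498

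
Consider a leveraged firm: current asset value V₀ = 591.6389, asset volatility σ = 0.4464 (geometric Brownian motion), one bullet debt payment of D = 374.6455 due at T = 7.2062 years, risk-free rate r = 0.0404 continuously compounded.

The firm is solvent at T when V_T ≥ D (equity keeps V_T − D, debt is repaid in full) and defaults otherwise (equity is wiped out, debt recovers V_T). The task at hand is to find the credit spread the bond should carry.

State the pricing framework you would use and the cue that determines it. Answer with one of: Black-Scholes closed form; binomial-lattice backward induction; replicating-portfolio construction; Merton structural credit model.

framework: Merton structural credit model

Key observation: with the firm-asset dynamics (V₀ = 591.6389) and a single zero-coupon liability of face 374.6455 given, debt value, spread, and default probability all derive from the option view of the balance sheet.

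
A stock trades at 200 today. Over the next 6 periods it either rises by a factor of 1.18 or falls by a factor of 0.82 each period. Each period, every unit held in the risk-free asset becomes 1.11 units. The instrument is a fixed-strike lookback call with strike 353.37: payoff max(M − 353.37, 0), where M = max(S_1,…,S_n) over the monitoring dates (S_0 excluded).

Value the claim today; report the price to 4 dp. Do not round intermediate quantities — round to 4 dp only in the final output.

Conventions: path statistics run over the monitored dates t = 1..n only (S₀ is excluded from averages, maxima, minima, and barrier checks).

price = 35.5100

Under the martingale measure an up-move has probability p* = 0.8056; value the claim as the probability-weighted average of per-path payoffs, discounted 6 periods at R = 1.11.
Enumerate all 2^6 = 64 price paths (U = up ×1.18, D = down ×0.82); each path with k up-moves has probability p*^k·(1−p*)^(6−k).
DDDDDD: M=164.0000, payoff=0.0000, prob=0.000054
UDDDDD: M=236.0000, payoff=0.0000, prob=0.000224
DUDDDD: M=193.5200, payoff=0.0000, prob=0.000224
UUDDDD: M=278.4800, payoff=0.0000, prob=0.000928
DDUDDD: M=164.0000, payoff=0.0000, prob=0.000224
UDUDDD: M=236.0000, payoff=0.0000, prob=0.000928
DUUDDD: M=228.3536, payoff=0.0000, prob=0.000928
UUUDDD: M=328.6064, payoff=0.0000, prob=0.003843
DDDUDD: M=164.0000, payoff=0.0000, prob=0.000224
UDDUDD: M=236.0000, payoff=0.0000, prob=0.000928
DUDUDD: M=193.5200, payoff=0.0000, prob=0.000928
UUDUDD: M=278.4800, payoff=0.0000, prob=0.003843
DDUUDD: M=187.2500, payoff=0.0000, prob=0.000928
UDUUDD: M=269.4572, payoff=0.0000, prob=0.003843
DUUUDD: M=269.4572, payoff=0.0000, prob=0.003843
UUUUDD: M=387.7556, payoff=34.3856, prob=0.015921
DDDDUD: M=164.0000, payoff=0.0000, prob=0.000224
UDDDUD: M=236.0000, payoff=0.0000, prob=0.000928
DUDDUD: M=193.5200, payoff=0.0000, prob=0.000928
UUDDUD: M=278.4800, payoff=0.0000, prob=0.003843
DDUDUD: M=164.0000, payoff=0.0000, prob=0.000928
UDUDUD: M=236.0000, payoff=0.0000, prob=0.003843
DUUDUD: M=228.3536, payoff=0.0000, prob=0.003843
UUUDUD: M=328.6064, payoff=0.0000, prob=0.015921
DDDUUD: M=164.0000, payoff=0.0000, prob=0.000928
UDDUUD: M=236.0000, payoff=0.0000, prob=0.003843
DUDUUD: M=220.9549, payoff=0.0000, prob=0.003843
UUDUUD: M=317.9596, payoff=0.0000, prob=0.015921
DDUUUD: M=220.9549, payoff=0.0000, prob=0.003843
UDUUUD: M=317.9596, payoff=0.0000, prob=0.015921
DUUUUD: M=317.9596, payoff=0.0000, prob=0.015921
UUUUUD: M=457.5516, payoff=104.1816, prob=0.065959
DDDDDU: M=164.0000, payoff=0.0000, prob=0.000224
UDDDDU: M=236.0000, payoff=0.0000, prob=0.000928
DUDDDU: M=193.5200, payoff=0.0000, prob=0.000928
UUDDDU: M=278.4800, payoff=0.0000, prob=0.003843
DDUDDU: M=164.0000, payoff=0.0000, prob=0.000928
UDUDDU: M=236.0000, payoff=0.0000, prob=0.003843
DUUDDU: M=228.3536, payoff=0.0000, prob=0.003843
UUUDDU: M=328.6064, payoff=0.0000, prob=0.015921
DDDUDU: M=164.0000, payoff=0.0000, prob=0.000928
UDDUDU: M=236.0000, payoff=0.0000, prob=0.003843
DUDUDU: M=193.5200, payoff=0.0000, prob=0.003843
UUDUDU: M=278.4800, payoff=0.0000, prob=0.015921
DDUUDU: M=187.2500, payoff=0.0000, prob=0.003843
UDUUDU: M=269.4572, payoff=0.0000, prob=0.015921
DUUUDU: M=269.4572, payoff=0.0000, prob=0.015921
UUUUDU: M=387.7556, payoff=34.3856, prob=0.065959
DDDDUU: M=164.0000, payoff=0.0000, prob=0.000928
UDDDUU: M=236.0000, payoff=0.0000, prob=0.003843
DUDDUU: M=193.5200, payoff=0.0000, prob=0.003843
UUDDUU: M=278.4800, payoff=0.0000, prob=0.015921
DDUDUU: M=181.1831, payoff=0.0000, prob=0.003843
UDUDUU: M=260.7268, payoff=0.0000, prob=0.015921
DUUDUU: M=260.7268, payoff=0.0000, prob=0.015921
UUUDUU: M=375.1923, payoff=21.8223, prob=0.065959
DDDUUU: M=181.1831, payoff=0.0000, prob=0.003843
UDDUUU: M=260.7268, payoff=0.0000, prob=0.015921
DUDUUU: M=260.7268, payoff=0.0000, prob=0.015921
UUDUUU: M=375.1923, payoff=21.8223, prob=0.065959
DDUUUU: M=260.7268, payoff=0.0000, prob=0.015921
UDUUUU: M=375.1923, payoff=21.8223, prob=0.065959
DUUUUU: M=375.1923, payoff=21.8223, prob=0.065959
UUUUUU: M=539.9108, payoff=186.5408, prob=0.273258
Price = Σ prob·payoff / R^6 = 66.418454 / 1.870415 = 35.5100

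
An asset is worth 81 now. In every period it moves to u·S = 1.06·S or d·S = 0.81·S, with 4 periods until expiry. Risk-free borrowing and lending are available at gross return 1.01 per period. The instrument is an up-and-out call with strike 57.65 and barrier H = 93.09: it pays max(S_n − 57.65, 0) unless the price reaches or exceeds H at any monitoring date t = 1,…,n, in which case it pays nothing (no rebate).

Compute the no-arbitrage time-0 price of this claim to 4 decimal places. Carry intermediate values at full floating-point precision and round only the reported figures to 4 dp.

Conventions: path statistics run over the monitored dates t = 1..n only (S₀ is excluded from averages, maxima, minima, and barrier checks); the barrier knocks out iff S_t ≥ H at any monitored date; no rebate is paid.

price = 6.3541

No-arbitrage gives p* = (R−d)/(u−d) = 0.8000: enumerate every path, weight its payoff by its p*-probability, and discount by R^4.
Enumerate all 2^4 = 16 price paths (U = up ×1.06, D = down ×0.81); each path with k up-moves has probability p*^k·(1−p*)^(4−k).
DDDD: M=65.6100, payoff=0.0000, prob=0.001600
UDDD: M=85.8600, payoff=0.0000, prob=0.006400
DUDD: M=69.5466, payoff=0.0000, prob=0.006400
UUDD: M=91.0116, payoff=2.0627, prob=0.025600
DDUD: M=65.6100, payoff=0.0000, prob=0.006400
UDUD: M=85.8600, payoff=2.0627, prob=0.025600
DUUD: M=73.7194, payoff=2.0627, prob=0.025600
UUUD: M=96.4723, payoff=0.0000, prob=0.102400
DDDU: M=65.6100, payoff=0.0000, prob=0.006400
UDDU: M=85.8600, payoff=2.0627, prob=0.025600
DUDU: M=69.5466, payoff=2.0627, prob=0.025600
UUDU: M=91.0116, payoff=20.4926, prob=0.102400
DDUU: M=65.6100, payoff=2.0627, prob=0.025600
UDUU: M=85.8600, payoff=20.4926, prob=0.102400
DUUU: M=78.1426, payoff=20.4926, prob=0.102400
UUUU: M=102.2606, payoff=0.0000, prob=0.409600
Price = Σ prob·payoff / R^4 = 6.612147 / 1.040604 = 6.3541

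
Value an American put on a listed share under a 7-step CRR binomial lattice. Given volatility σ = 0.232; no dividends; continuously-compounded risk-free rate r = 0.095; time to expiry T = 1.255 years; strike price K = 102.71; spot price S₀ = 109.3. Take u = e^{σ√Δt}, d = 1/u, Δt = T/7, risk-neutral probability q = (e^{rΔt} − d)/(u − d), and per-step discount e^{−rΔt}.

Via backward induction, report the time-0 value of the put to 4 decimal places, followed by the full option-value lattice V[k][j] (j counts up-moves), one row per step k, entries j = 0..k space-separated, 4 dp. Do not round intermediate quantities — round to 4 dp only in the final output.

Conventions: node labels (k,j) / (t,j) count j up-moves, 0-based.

Δt=0.17929  u=1.10322  d=0.90644  q=0.56276  discount=0.98311
step 7 (expiry): payoffs max(K−S,0) = 47.7580 35.8282 21.3084 3.6364 0.0000 0.0000 0.0000 0.0000
k=6: (k=6,j=0): S=60.6242, K−S=42.0858, hold=40.3513 ⇒ V=42.0858 exercise | (k=6,j=1): S=73.7854, K−S=28.9246, hold=27.1900 ⇒ V=28.9246 exercise | (k=6,j=2): S=89.8039, K−S=12.9061, hold=11.1715 ⇒ V=12.9061 exercise | (k=6,j=3): S=109.3000, K−S=0.0000, hold=1.5632 ⇒ V=1.5632 continue | (k=6,j=4): S=133.0286, K−S=0.0000, hold=0.0000 ⇒ V=0.0000 continue | (k=6,j=5): S=161.9085, K−S=0.0000, hold=0.0000 ⇒ V=0.0000 continue | (k=6,j=6): S=197.0582, K−S=0.0000, hold=0.0000 ⇒ V=0.0000 continue
k=5: (k=5,j=0): S=66.8818, K−S=35.8282, hold=34.0936 ⇒ V=35.8282 exercise | (k=5,j=1): S=81.4016, K−S=21.3084, hold=19.5738 ⇒ V=21.3084 exercise | (k=5,j=2): S=99.0736, K−S=3.6364, hold=6.4126 ⇒ V=6.4126 continue | (k=5,j=3): S=120.5820, K−S=0.0000, hold=0.6719 ⇒ V=0.6719 continue | (k=5,j=4): S=146.7599, K−S=0.0000, hold=0.0000 ⇒ V=0.0000 continue | (k=5,j=5): S=178.6208, K−S=0.0000, hold=0.0000 ⇒ V=0.0000 continue
k=4: (k=4,j=0): S=73.7854, K−S=28.9246, hold=27.1900 ⇒ V=28.9246 exercise | (k=4,j=1): S=89.8039, K−S=12.9061, hold=12.7074 ⇒ V=12.9061 exercise | (k=4,j=2): S=109.3000, K−S=0.0000, hold=3.1283 ⇒ V=3.1283 continue | (k=4,j=3): S=133.0286, K−S=0.0000, hold=0.2888 ⇒ V=0.2888 continue | (k=4,j=4): S=161.9085, K−S=0.0000, hold=0.0000 ⇒ V=0.0000 continue
k=3: (k=3,j=0): S=81.4016, K−S=21.3084, hold=19.5738 ⇒ V=21.3084 exercise | (k=3,j=1): S=99.0736, K−S=3.6364, hold=7.2785 ⇒ V=7.2785 continue | (k=3,j=2): S=120.5820, K−S=0.0000, hold=1.5045 ⇒ V=1.5045 continue | (k=3,j=3): S=146.7599, K−S=0.0000, hold=0.1242 ⇒ V=0.1242 continue
k=2: (k=2,j=0): S=89.8039, K−S=12.9061, hold=13.1865 ⇒ V=13.1865 continue | (k=2,j=1): S=109.3000, K−S=0.0000, hold=3.9611 ⇒ V=3.9611 continue | (k=2,j=2): S=133.0286, K−S=0.0000, hold=0.7154 ⇒ V=0.7154 continue
k=1: (k=1,j=0): S=99.0736, K−S=3.6364, hold=7.8599 ⇒ V=7.8599 continue | (k=1,j=1): S=120.5820, K−S=0.0000, hold=2.0986 ⇒ V=2.0986 continue
k=0: (k=0,j=0): S=109.3000, K−S=0.0000, hold=4.5397 ⇒ V=4.5397 continue

price = 4.5397
tree:
4.5397
7.8599 2.0986
13.1865 3.9611 0.7154
21.3084 7.2785 1.5045 0.1242
28.9246 12.9061 3.1283 0.2888 0.0000
35.8282 21.3084 6.4126 0.6719 0.0000 0.0000
42.0858 28.9246 12.9061 1.5632 0.0000 0.0000 0.0000
47.7580 35.8282 21.3084 3.6364 0.0000 0.0000 0.0000 0.0000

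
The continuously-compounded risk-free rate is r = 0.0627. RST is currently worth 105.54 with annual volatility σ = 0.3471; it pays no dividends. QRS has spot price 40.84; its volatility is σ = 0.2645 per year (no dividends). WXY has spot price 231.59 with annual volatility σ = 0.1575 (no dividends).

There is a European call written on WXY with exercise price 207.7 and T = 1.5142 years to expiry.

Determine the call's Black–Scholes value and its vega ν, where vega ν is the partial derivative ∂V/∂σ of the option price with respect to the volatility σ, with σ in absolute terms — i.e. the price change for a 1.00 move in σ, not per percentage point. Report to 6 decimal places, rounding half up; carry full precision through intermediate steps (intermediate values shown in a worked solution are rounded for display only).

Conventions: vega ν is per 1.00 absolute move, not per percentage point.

price = 45.750766
ν = 58.786396

σ√T = 0.1575·√1.5142 = 0.193808
d₁ = (ln(S/K) + (r+σ²/2)T) / (σ√T) = (ln(231.59/207.7) + (0.0627+0.1575²/2)·1.5142) / 0.193808 = (0.108874 + 0.113721) / 0.193808 = 1.148532
d₂ = d₁ − σ√T = 1.148532 − 0.193808 = 0.954724
e^{−rT} = 0.909427
N(d₁) = 0.874626,  N(d₂) = 0.830141
Call price V = S·N(d₁) − K·e^{−rT}·N(d₂) = 202.554531 − 156.803766 = 45.750766
φ(d₁) = (1/√(2π))·e^{−d₁²/2} = 0.206284
ν = S·φ(d₁)·√T = 58.786396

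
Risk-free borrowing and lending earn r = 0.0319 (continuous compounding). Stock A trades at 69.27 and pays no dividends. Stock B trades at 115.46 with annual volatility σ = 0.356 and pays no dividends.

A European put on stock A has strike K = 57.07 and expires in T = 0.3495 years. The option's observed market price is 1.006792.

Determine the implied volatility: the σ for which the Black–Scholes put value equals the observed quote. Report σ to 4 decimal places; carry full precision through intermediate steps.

At σ = 0.3401 the Black–Scholes value reproduces the quote:
σ√T = 0.3401·√0.3495 = 0.201062
d₁ = (ln(S/K) + (r+σ²/2)T) / (σ√T) = (ln(69.27/57.07) + (0.0319+0.3401²/2)·0.3495) / 0.201062 = (0.193733 + 0.031362) / 0.201062 = 1.119532
d₂ = d₁ − σ√T = 1.119532 − 0.201062 = 0.918469
e^{−rT} = 0.988913
N(−d₁) = 0.131457,  N(−d₂) = 0.179187
V = K·e^{−rT}·N(−d₂) − S·N(−d₁) = 10.112799 − 9.106007 = 1.006792 (matching the quote); vega is positive throughout, so no other σ reproduces this price

sigma = 0.3401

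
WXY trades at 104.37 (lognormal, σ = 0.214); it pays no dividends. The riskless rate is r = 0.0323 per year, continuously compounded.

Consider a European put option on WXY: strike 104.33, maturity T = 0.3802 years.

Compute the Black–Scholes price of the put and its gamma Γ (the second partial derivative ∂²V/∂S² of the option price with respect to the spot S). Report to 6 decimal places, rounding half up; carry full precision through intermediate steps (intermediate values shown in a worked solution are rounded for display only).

σ√T = 0.214·√0.3802 = 0.131953
d₁ = (ln(S/K) + (r+σ²/2)T) / (σ√T) = (ln(104.37/104.33) + (0.0323+0.214²/2)·0.3802) / 0.131953 = (0.000383 + 0.020986) / 0.131953 = 0.161948
d₂ = d₁ − σ√T = 0.161948 − 0.131953 = 0.029995
e^{−rT} = 0.987795
N(−d₁) = 0.435673,  N(−d₂) = 0.488035
Put price V = K·e^{−rT}·N(−d₂) − S·N(−d₁) = 50.295279 − 45.471216 = 4.824063
φ(d₁) = (1/√(2π))·e^{−d₁²/2} = 0.393745
Γ = φ(d₁) / (S·σ·√T) = 0.028590

price = 4.824063
Γ = 0.028590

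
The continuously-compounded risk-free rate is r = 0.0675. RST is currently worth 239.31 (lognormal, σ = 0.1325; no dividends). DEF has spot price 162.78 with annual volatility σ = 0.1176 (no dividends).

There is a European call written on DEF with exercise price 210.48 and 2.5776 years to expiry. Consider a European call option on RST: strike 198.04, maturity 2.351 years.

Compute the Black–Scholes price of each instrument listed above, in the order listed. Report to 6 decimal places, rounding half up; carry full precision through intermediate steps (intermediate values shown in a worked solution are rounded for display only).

[DEF call K=210.48]
σ√T = 0.1176·√2.5776 = 0.188806
d₁ = (ln(S/K) + (r+σ²/2)T) / (σ√T) = (ln(162.78/210.48) + (0.0675+0.1176²/2)·2.5776) / 0.188806 = (-0.256991 + 0.191812) / 0.188806 = -0.345219
d₂ = d₁ − σ√T = -0.345219 − 0.188806 = -0.534024
e^{−rT} = 0.840307
N(d₁) = 0.364965,  N(d₂) = 0.296662
price = S·N(d₁) − K·e^{−rT}·N(d₂) = 59.409003 − 52.470021 = 6.938982
[RST call K=198.04]
σ√T = 0.1325·√2.351 = 0.203162
d₁ = (ln(S/K) + (r+σ²/2)T) / (σ√T) = (ln(239.31/198.04) + (0.0675+0.1325²/2)·2.351) / 0.203162 = (0.189291 + 0.179330) / 0.203162 = 1.814418
d₂ = d₁ − σ√T = 1.814418 − 0.203162 = 1.611257
e^{−rT} = 0.853259
N(d₁) = 0.965193,  N(d₂) = 0.946438
price = S·N(d₁) − K·e^{−rT}·N(d₂) = 230.980416 − 159.928495 = 71.051921

price(DEF call K=210.48) = 6.938982
price(RST call K=198.04) = 71.051921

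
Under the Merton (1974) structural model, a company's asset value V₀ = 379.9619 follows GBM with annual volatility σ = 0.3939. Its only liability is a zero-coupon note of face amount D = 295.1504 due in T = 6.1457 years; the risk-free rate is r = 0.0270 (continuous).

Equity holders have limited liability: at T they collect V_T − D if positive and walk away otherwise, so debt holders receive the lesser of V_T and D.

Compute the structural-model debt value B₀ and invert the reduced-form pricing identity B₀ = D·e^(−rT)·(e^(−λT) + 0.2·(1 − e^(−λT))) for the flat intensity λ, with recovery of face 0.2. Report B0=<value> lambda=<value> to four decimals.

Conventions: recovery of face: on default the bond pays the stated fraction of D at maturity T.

B0=187.3104 lambda=0.0612

With assets at 379.9619 and a single debt payment of 295.1504 at 6.1457 years:
d₁ = [ln(V₀/D) + (r + σ²/2)T] / (σ√T)
   = [ln(379.9619/295.1504) + (0.0270 + 0.5·0.3939²)·6.1457] / (0.3939·√6.1457)
   = [0.252586 + 0.642709] / 0.976499 = 0.916842
d₂ = d₁ − σ√T = 0.916842 − 0.976499 = -0.059657
N(d₁) = 0.820387,  N(d₂) = 0.476214,  e^(−rT) = 0.847102
E₀ = V₀·N(d₁) − D·e^(−rT)·N(d₂)
   = 379.9619·0.820387 − 295.1504·0.847102·0.476214 = 192.651531
B₀ = V₀ − E₀ = 379.9619 − 192.651531 = 187.310369
e^(−λT) = (B₀·e^(rT)/D − 0.2)/(1 − 0.2) = (187.3104·1.180495/295.1504 − 0.2)/0.8 = 0.68646749
λ = −ln(0.68646749)/6.1457 = 0.061213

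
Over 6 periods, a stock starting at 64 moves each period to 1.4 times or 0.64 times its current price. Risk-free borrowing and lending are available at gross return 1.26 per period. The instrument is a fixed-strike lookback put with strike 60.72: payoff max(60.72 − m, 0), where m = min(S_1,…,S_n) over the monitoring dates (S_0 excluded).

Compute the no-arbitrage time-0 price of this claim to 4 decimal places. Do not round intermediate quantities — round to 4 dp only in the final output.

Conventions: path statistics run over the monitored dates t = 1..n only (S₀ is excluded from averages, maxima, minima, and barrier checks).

price = 1.5934

Under the martingale measure an up-move has probability p* = 0.8158; value the claim as the probability-weighted average of per-path payoffs, discounted 6 periods at R = 1.26.
Enumerate all 2^6 = 64 price paths (U = up ×1.4, D = down ×0.64); each path with k up-moves has probability p*^k·(1−p*)^(6−k).
DDDDDD: m=4.3980, payoff=56.3220, prob=0.000039
UDDDDD: m=9.6207, payoff=51.0993, prob=0.000173
DUDDDD: m=9.6207, payoff=51.0993, prob=0.000173
UUDDDD: m=21.0453, payoff=39.6747, prob=0.000766
DDUDDD: m=9.6207, payoff=51.0993, prob=0.000173
UDUDDD: m=21.0453, payoff=39.6747, prob=0.000766
DUUDDD: m=21.0453, payoff=39.6747, prob=0.000766
UUUDDD: m=46.0367, payoff=14.6833, prob=0.003394
DDDUDD: m=9.6207, payoff=51.0993, prob=0.000173
UDDUDD: m=21.0453, payoff=39.6747, prob=0.000766
DUDUDD: m=21.0453, payoff=39.6747, prob=0.000766
UUDUDD: m=46.0367, payoff=14.6833, prob=0.003394
DDUUDD: m=21.0453, payoff=39.6747, prob=0.000766
UDUUDD: m=46.0367, payoff=14.6833, prob=0.003394
DUUUDD: m=40.9600, payoff=19.7600, prob=0.003394
UUUUDD: m=89.6000, payoff=0.0000, prob=0.015029
DDDDUD: m=9.6207, payoff=51.0993, prob=0.000173
UDDDUD: m=21.0453, payoff=39.6747, prob=0.000766
DUDDUD: m=21.0453, payoff=39.6747, prob=0.000766
UUDDUD: m=46.0367, payoff=14.6833, prob=0.003394
DDUDUD: m=21.0453, payoff=39.6747, prob=0.000766
UDUDUD: m=46.0367, payoff=14.6833, prob=0.003394
DUUDUD: m=40.9600, payoff=19.7600, prob=0.003394
UUUDUD: m=89.6000, payoff=0.0000, prob=0.015029
DDDUUD: m=16.7772, payoff=43.9428, prob=0.000766
UDDUUD: m=36.7002, payoff=24.0198, prob=0.003394
DUDUUD: m=36.7002, payoff=24.0198, prob=0.003394
UUDUUD: m=80.2816, payoff=0.0000, prob=0.015029
DDUUUD: m=26.2144, payoff=34.5056, prob=0.003394
UDUUUD: m=57.3440, payoff=3.3760, prob=0.015029
DUUUUD: m=40.9600, payoff=19.7600, prob=0.015029
UUUUUD: m=89.6000, payoff=0.0000, prob=0.066559
DDDDDU: m=6.8719, payoff=53.8481, prob=0.000173
UDDDDU: m=15.0324, payoff=45.6876, prob=0.000766
DUDDDU: m=15.0324, payoff=45.6876, prob=0.000766
UUDDDU: m=32.8833, payoff=27.8367, prob=0.003394
DDUDDU: m=15.0324, payoff=45.6876, prob=0.000766
UDUDDU: m=32.8833, payoff=27.8367, prob=0.003394
DUUDDU: m=32.8833, payoff=27.8367, prob=0.003394
UUUDDU: m=71.9323, payoff=0.0000, prob=0.015029
DDDUDU: m=15.0324, payoff=45.6876, prob=0.000766
UDDUDU: m=32.8833, payoff=27.8367, prob=0.003394
DUDUDU: m=32.8833, payoff=27.8367, prob=0.003394
UUDUDU: m=71.9323, payoff=0.0000, prob=0.015029
DDUUDU: m=26.2144, payoff=34.5056, prob=0.003394
UDUUDU: m=57.3440, payoff=3.3760, prob=0.015029
DUUUDU: m=40.9600, payoff=19.7600, prob=0.015029
UUUUDU: m=89.6000, payoff=0.0000, prob=0.066559
DDDDUU: m=10.7374, payoff=49.9826, prob=0.000766
UDDDUU: m=23.4881, payoff=37.2319, prob=0.003394
DUDDUU: m=23.4881, payoff=37.2319, prob=0.003394
UUDDUU: m=51.3802, payoff=9.3398, prob=0.015029
DDUDUU: m=23.4881, payoff=37.2319, prob=0.003394
UDUDUU: m=51.3802, payoff=9.3398, prob=0.015029
DUUDUU: m=40.9600, payoff=19.7600, prob=0.015029
UUUDUU: m=89.6000, payoff=0.0000, prob=0.066559
DDDUUU: m=16.7772, payoff=43.9428, prob=0.003394
UDDUUU: m=36.7002, payoff=24.0198, prob=0.015029
DUDUUU: m=36.7002, payoff=24.0198, prob=0.015029
UUDUUU: m=80.2816, payoff=0.0000, prob=0.066559
DDUUUU: m=26.2144, payoff=34.5056, prob=0.015029
UDUUUU: m=57.3440, payoff=3.3760, prob=0.066559
DUUUUU: m=40.9600, payoff=19.7600, prob=0.066559
UUUUUU: m=89.6000, payoff=0.0000, prob=0.294760
Price = Σ prob·payoff / R^6 = 6.376120 / 4.001504 = 1.5934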